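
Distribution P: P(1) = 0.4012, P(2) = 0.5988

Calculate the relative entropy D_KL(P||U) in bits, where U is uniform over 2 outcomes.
0.0284 bits

U(i) = 1/2 for all i

D_KL(P||U) = Σ P(x) log₂(P(x) / (1/2))
           = Σ P(x) log₂(P(x)) + log₂(2)
           = log₂(2) - H(P)

H(P) = -Σ P(x) log₂(P(x)):
  -P(1)·log₂(P(1)) = -(0.4012)·log₂(0.4012) = 0.52862
  -P(2)·log₂(P(2)) = -(0.5988)·log₂(0.5988) = 0.44302
H(P) = 0.52862 + 0.44302 = 0.97164 bits

log₂(2) = 1.00000 bits

D_KL(P||U) = 1.00000 - 0.97164 = 0.02836 ≈ 0.0284 bits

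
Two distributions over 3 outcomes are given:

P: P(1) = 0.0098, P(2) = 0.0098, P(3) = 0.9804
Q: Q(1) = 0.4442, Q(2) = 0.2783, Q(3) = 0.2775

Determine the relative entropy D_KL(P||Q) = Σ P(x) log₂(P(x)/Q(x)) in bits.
1.6840 bits

D_KL(P||Q) = Σ P(x) log₂(P(x)/Q(x))

Computing term by term:
  P(1)·log₂(P(1)/Q(1)) = 0.0098·log₂(0.0098/0.4442) = -0.05392
  P(2)·log₂(P(2)/Q(2)) = 0.0098·log₂(0.0098/0.2783) = -0.04731
  P(3)·log₂(P(3)/Q(3)) = 0.9804·log₂(0.9804/0.2775) = 1.78519

D_KL(P||Q) = -0.05392 - 0.04731 + 1.78519 = 1.68396 ≈ 1.6840 bits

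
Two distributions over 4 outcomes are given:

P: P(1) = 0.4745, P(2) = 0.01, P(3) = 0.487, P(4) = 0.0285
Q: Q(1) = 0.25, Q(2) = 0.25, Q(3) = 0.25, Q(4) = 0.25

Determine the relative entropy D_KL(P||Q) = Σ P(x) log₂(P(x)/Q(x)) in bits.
0.7714 bits

D_KL(P||Q) = Σ P(x) log₂(P(x)/Q(x))

Computing term by term:
  P(1)·log₂(P(1)/Q(1)) = 0.4745·log₂(0.4745/0.25) = 0.43867
  P(2)·log₂(P(2)/Q(2)) = 0.01·log₂(0.01/0.25) = -0.04644
  P(3)·log₂(P(3)/Q(3)) = 0.487·log₂(0.487/0.25) = 0.46849
  P(4)·log₂(P(4)/Q(4)) = 0.0285·log₂(0.0285/0.25) = -0.08929

D_KL(P||Q) = 0.43867 - 0.04644 + 0.46849 - 0.08929 = 0.77143 ≈ 0.7714 bits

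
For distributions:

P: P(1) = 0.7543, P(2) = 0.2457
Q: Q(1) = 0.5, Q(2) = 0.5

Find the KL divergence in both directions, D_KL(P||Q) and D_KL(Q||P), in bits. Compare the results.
D_KL(P||Q) = 0.1956 bits, D_KL(Q||P) = 0.2159 bits. D_KL(Q||P) is larger than D_KL(P||Q) by 0.0203 bits; the two directions differ.

D_KL(P||Q) = Σ P(x) log₂(P(x)/Q(x))

Computing term by term:
  P(1)·log₂(P(1)/Q(1)) = 0.7543·log₂(0.7543/0.5) = 0.44746
  P(2)·log₂(P(2)/Q(2)) = 0.2457·log₂(0.2457/0.5) = -0.25185

D_KL(P||Q) = 0.44746 - 0.25185 = 0.19561 ≈ 0.1956 bits

D_KL(Q||P) = Σ Q(x) log₂(Q(x)/P(x))

Computing term by term:
  Q(1)·log₂(Q(1)/P(1)) = 0.5·log₂(0.5/0.7543) = -0.29661
  Q(2)·log₂(Q(2)/P(2)) = 0.5·log₂(0.5/0.2457) = 0.51252

D_KL(Q||P) = -0.29661 + 0.51252 = 0.21591 ≈ 0.2159 bits

These are NOT equal (difference: 0.0203 bits). KL divergence is asymmetric: D_KL(P||Q) ≠ D_KL(Q||P) in general.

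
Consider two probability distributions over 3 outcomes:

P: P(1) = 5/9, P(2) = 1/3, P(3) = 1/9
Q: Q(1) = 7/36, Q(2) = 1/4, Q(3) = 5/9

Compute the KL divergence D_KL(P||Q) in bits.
0.7218 bits

D_KL(P||Q) = Σ P(x) log₂(P(x)/Q(x))

Computing term by term:
  P(1)·log₂(P(1)/Q(1)) = (5/9)·log₂((5/9)/(7/36)) = 0.84143
  P(2)·log₂(P(2)/Q(2)) = (1/3)·log₂((1/3)/(1/4)) = 0.13835
  P(3)·log₂(P(3)/Q(3)) = (1/9)·log₂((1/9)/(5/9)) = -0.25799

D_KL(P||Q) = 0.84143 + 0.13835 - 0.25799 = 0.72179 ≈ 0.7218 bits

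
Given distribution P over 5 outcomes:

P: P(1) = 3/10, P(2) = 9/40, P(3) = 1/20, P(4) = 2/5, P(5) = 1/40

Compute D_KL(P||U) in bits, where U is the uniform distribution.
0.4387 bits

U(i) = 1/5 for all i

D_KL(P||U) = Σ P(x) log₂(P(x) / (1/5))
           = Σ P(x) log₂(P(x)) + log₂(5)
           = log₂(5) - H(P)

H(P) = -Σ P(x) log₂(P(x)):
  -P(1)·log₂(P(1)) = -(3/10)·log₂(3/10) = 0.52109
  -P(2)·log₂(P(2)) = -(9/40)·log₂(9/40) = 0.48420
  -P(3)·log₂(P(3)) = -(1/20)·log₂(1/20) = 0.21610
  -P(4)·log₂(P(4)) = -(2/5)·log₂(2/5) = 0.52877
  -P(5)·log₂(P(5)) = -(1/40)·log₂(1/40) = 0.13305
H(P) = 0.52109 + 0.48420 + 0.21610 + 0.52877 + 0.13305 = 1.88321 bits

log₂(5) = 2.32193 bits

D_KL(P||U) = 2.32193 - 1.88321 = 0.43872 ≈ 0.4387 bits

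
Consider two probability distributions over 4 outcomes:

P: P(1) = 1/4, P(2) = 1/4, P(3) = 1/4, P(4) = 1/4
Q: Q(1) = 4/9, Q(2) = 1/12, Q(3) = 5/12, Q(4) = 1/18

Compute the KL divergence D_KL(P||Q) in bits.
0.5470 bits

D_KL(P||Q) = Σ P(x) log₂(P(x)/Q(x))

Computing term by term:
  P(1)·log₂(P(1)/Q(1)) = (1/4)·log₂((1/4)/(4/9)) = -0.20752
  P(2)·log₂(P(2)/Q(2)) = (1/4)·log₂((1/4)/(1/12)) = 0.39624
  P(3)·log₂(P(3)/Q(3)) = (1/4)·log₂((1/4)/(5/12)) = -0.18424
  P(4)·log₂(P(4)/Q(4)) = (1/4)·log₂((1/4)/(1/18)) = 0.54248

D_KL(P||Q) = -0.20752 + 0.39624 - 0.18424 + 0.54248 = 0.54696 ≈ 0.5470 bits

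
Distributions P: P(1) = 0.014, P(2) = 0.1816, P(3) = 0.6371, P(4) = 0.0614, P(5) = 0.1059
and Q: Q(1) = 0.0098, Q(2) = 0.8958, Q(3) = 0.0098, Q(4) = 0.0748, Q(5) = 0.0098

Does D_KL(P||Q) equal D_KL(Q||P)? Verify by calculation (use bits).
D_KL(P||Q) = 3.7722 bits, D_KL(Q||P) = 1.9861 bits. No — D_KL(P||Q) ≠ D_KL(Q||P) for this pair.

D_KL(P||Q) = Σ P(x) log₂(P(x)/Q(x))

Computing term by term:
  P(1)·log₂(P(1)/Q(1)) = 0.014·log₂(0.014/0.0098) = 0.00720
  P(2)·log₂(P(2)/Q(2)) = 0.1816·log₂(0.1816/0.8958) = -0.41812
  P(3)·log₂(P(3)/Q(3)) = 0.6371·log₂(0.6371/0.0098) = 3.83699
  P(4)·log₂(P(4)/Q(4)) = 0.0614·log₂(0.0614/0.0748) = -0.01749
  P(5)·log₂(P(5)/Q(5)) = 0.1059·log₂(0.1059/0.0098) = 0.36364

D_KL(P||Q) = 0.00720 - 0.41812 + 3.83699 - 0.01749 + 0.36364 = 3.77222 ≈ 3.7722 bits

D_KL(Q||P) = Σ Q(x) log₂(Q(x)/P(x))

Computing term by term:
  Q(1)·log₂(Q(1)/P(1)) = 0.0098·log₂(0.0098/0.014) = -0.00504
  Q(2)·log₂(Q(2)/P(2)) = 0.8958·log₂(0.8958/0.1816) = 2.06250
  Q(3)·log₂(Q(3)/P(3)) = 0.0098·log₂(0.0098/0.6371) = -0.05902
  Q(4)·log₂(Q(4)/P(4)) = 0.0748·log₂(0.0748/0.0614) = 0.02130
  Q(5)·log₂(Q(5)/P(5)) = 0.0098·log₂(0.0098/0.1059) = -0.03365

D_KL(Q||P) = -0.00504 + 2.06250 - 0.05902 + 0.02130 - 0.03365 = 1.98609 ≈ 1.9861 bits

These are NOT equal (difference: 1.7861 bits). KL divergence is asymmetric: D_KL(P||Q) ≠ D_KL(Q||P) in general.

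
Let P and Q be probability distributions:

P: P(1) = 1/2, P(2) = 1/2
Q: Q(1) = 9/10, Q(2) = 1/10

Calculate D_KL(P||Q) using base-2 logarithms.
0.7370 bits

D_KL(P||Q) = Σ P(x) log₂(P(x)/Q(x))

Computing term by term:
  P(1)·log₂(P(1)/Q(1)) = (1/2)·log₂((1/2)/(9/10)) = -0.42400
  P(2)·log₂(P(2)/Q(2)) = (1/2)·log₂((1/2)/(1/10)) = 1.16096

D_KL(P||Q) = -0.42400 + 1.16096 = 0.73696 ≈ 0.7370 bits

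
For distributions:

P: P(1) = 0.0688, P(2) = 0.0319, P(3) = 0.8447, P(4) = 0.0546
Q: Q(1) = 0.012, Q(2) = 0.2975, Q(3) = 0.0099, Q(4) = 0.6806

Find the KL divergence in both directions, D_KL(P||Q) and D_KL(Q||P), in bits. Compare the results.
D_KL(P||Q) = 5.2905 bits, D_KL(Q||P) = 3.3419 bits. D_KL(P||Q) is larger than D_KL(Q||P) by 1.9486 bits; the two directions differ.

D_KL(P||Q) = Σ P(x) log₂(P(x)/Q(x))

Computing term by term:
  P(1)·log₂(P(1)/Q(1)) = 0.0688·log₂(0.0688/0.012) = 0.17333
  P(2)·log₂(P(2)/Q(2)) = 0.0319·log₂(0.0319/0.2975) = -0.10276
  P(3)·log₂(P(3)/Q(3)) = 0.8447·log₂(0.8447/0.0099) = 5.41864
  P(4)·log₂(P(4)/Q(4)) = 0.0546·log₂(0.0546/0.6806) = -0.19873

D_KL(P||Q) = 0.17333 - 0.10276 + 5.41864 - 0.19873 = 5.29048 ≈ 5.2905 bits

D_KL(Q||P) = Σ Q(x) log₂(Q(x)/P(x))

Computing term by term:
  Q(1)·log₂(Q(1)/P(1)) = 0.012·log₂(0.012/0.0688) = -0.03023
  Q(2)·log₂(Q(2)/P(2)) = 0.2975·log₂(0.2975/0.0319) = 0.95833
  Q(3)·log₂(Q(3)/P(3)) = 0.0099·log₂(0.0099/0.8447) = -0.06351
  Q(4)·log₂(Q(4)/P(4)) = 0.6806·log₂(0.6806/0.0546) = 2.47727

D_KL(Q||P) = -0.03023 + 0.95833 - 0.06351 + 2.47727 = 3.34186 ≈ 3.3419 bits

These are NOT equal (difference: 1.9486 bits). KL divergence is asymmetric: D_KL(P||Q) ≠ D_KL(Q||P) in general.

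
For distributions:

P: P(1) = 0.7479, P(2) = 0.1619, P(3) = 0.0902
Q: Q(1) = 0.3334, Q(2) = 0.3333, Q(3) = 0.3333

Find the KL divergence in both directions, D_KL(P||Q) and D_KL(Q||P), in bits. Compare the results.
D_KL(P||Q) = 0.5330 bits, D_KL(Q||P) = 0.5871 bits. D_KL(Q||P) is larger than D_KL(P||Q) by 0.0541 bits; the two directions differ.

D_KL(P||Q) = Σ P(x) log₂(P(x)/Q(x))

Computing term by term:
  P(1)·log₂(P(1)/Q(1)) = 0.7479·log₂(0.7479/0.3334) = 0.87175
  P(2)·log₂(P(2)/Q(2)) = 0.1619·log₂(0.1619/0.3333) = -0.16865
  P(3)·log₂(P(3)/Q(3)) = 0.0902·log₂(0.0902/0.3333) = -0.17008

D_KL(P||Q) = 0.87175 - 0.16865 - 0.17008 = 0.53302 ≈ 0.5330 bits

D_KL(Q||P) = Σ Q(x) log₂(Q(x)/P(x))

Computing term by term:
  Q(1)·log₂(Q(1)/P(1)) = 0.3334·log₂(0.3334/0.7479) = -0.38861
  Q(2)·log₂(Q(2)/P(2)) = 0.3333·log₂(0.3333/0.1619) = 0.34720
  Q(3)·log₂(Q(3)/P(3)) = 0.3333·log₂(0.3333/0.0902) = 0.62848

D_KL(Q||P) = -0.38861 + 0.34720 + 0.62848 = 0.58707 ≈ 0.5871 bits

These are NOT equal (difference: 0.0541 bits). KL divergence is asymmetric: D_KL(P||Q) ≠ D_KL(Q||P) in general.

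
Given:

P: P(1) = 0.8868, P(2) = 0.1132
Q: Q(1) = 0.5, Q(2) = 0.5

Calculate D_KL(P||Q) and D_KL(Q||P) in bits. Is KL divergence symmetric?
D_KL(P||Q) = 0.4905 bits, D_KL(Q||P) = 0.6582 bits. No, KL divergence is not symmetric.

D_KL(P||Q) = Σ P(x) log₂(P(x)/Q(x))

Computing term by term:
  P(1)·log₂(P(1)/Q(1)) = 0.8868·log₂(0.8868/0.5) = 0.73310
  P(2)·log₂(P(2)/Q(2)) = 0.1132·log₂(0.1132/0.5) = -0.24259

D_KL(P||Q) = 0.73310 - 0.24259 = 0.49051 ≈ 0.4905 bits

D_KL(Q||P) = Σ Q(x) log₂(Q(x)/P(x))

Computing term by term:
  Q(1)·log₂(Q(1)/P(1)) = 0.5·log₂(0.5/0.8868) = -0.41334
  Q(2)·log₂(Q(2)/P(2)) = 0.5·log₂(0.5/0.1132) = 1.07153

D_KL(Q||P) = -0.41334 + 1.07153 = 0.65819 ≈ 0.6582 bits

These are NOT equal (difference: 0.1677 bits). KL divergence is asymmetric: D_KL(P||Q) ≠ D_KL(Q||P) in general.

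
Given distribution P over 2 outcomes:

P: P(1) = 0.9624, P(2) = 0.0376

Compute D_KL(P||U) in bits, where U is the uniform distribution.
0.7688 bits

U(i) = 1/2 for all i

D_KL(P||U) = Σ P(x) log₂(P(x) / (1/2))
           = Σ P(x) log₂(P(x)) + log₂(2)
           = log₂(2) - H(P)

H(P) = -Σ P(x) log₂(P(x)):
  -P(1)·log₂(P(1)) = -(0.9624)·log₂(0.9624) = 0.05321
  -P(2)·log₂(P(2)) = -(0.0376)·log₂(0.0376) = 0.17797
H(P) = 0.05321 + 0.17797 = 0.23118 bits

log₂(2) = 1.00000 bits

D_KL(P||U) = 1.00000 - 0.23118 = 0.76882 ≈ 0.7688 bits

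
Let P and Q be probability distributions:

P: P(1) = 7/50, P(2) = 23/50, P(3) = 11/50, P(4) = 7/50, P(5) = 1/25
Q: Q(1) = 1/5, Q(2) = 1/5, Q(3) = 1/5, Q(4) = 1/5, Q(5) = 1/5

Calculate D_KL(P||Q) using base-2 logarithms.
0.3460 bits

D_KL(P||Q) = Σ P(x) log₂(P(x)/Q(x))

Computing term by term:
  P(1)·log₂(P(1)/Q(1)) = (7/50)·log₂((7/50)/(1/5)) = -0.07204
  P(2)·log₂(P(2)/Q(2)) = (23/50)·log₂((23/50)/(1/5)) = 0.55275
  P(3)·log₂(P(3)/Q(3)) = (11/50)·log₂((11/50)/(1/5)) = 0.03025
  P(4)·log₂(P(4)/Q(4)) = (7/50)·log₂((7/50)/(1/5)) = -0.07204
  P(5)·log₂(P(5)/Q(5)) = (1/25)·log₂((1/25)/(1/5)) = -0.09288

D_KL(P||Q) = -0.07204 + 0.55275 + 0.03025 - 0.07204 - 0.09288 = 0.34604 ≈ 0.3460 bits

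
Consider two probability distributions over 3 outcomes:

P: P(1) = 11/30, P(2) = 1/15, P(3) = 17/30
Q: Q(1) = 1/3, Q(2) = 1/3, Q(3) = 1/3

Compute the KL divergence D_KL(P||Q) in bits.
0.3294 bits

D_KL(P||Q) = Σ P(x) log₂(P(x)/Q(x))

Computing term by term:
  P(1)·log₂(P(1)/Q(1)) = (11/30)·log₂((11/30)/(1/3)) = 0.05042
  P(2)·log₂(P(2)/Q(2)) = (1/15)·log₂((1/15)/(1/3)) = -0.15480
  P(3)·log₂(P(3)/Q(3)) = (17/30)·log₂((17/30)/(1/3)) = 0.43380

D_KL(P||Q) = 0.05042 - 0.15480 + 0.43380 = 0.32942 ≈ 0.3294 bits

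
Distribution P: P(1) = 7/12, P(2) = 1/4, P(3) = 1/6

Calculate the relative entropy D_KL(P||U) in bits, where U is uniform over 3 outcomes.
0.2005 bits

U(i) = 1/3 for all i

D_KL(P||U) = Σ P(x) log₂(P(x) / (1/3))
           = Σ P(x) log₂(P(x)) + log₂(3)
           = log₂(3) - H(P)

H(P) = -Σ P(x) log₂(P(x)):
  -P(1)·log₂(P(1)) = -(7/12)·log₂(7/12) = 0.45360
  -P(2)·log₂(P(2)) = -(1/4)·log₂(1/4) = 0.50000
  -P(3)·log₂(P(3)) = -(1/6)·log₂(1/6) = 0.43083
H(P) = 0.45360 + 0.50000 + 0.43083 = 1.38443 bits

log₂(3) = 1.58496 bits

D_KL(P||U) = 1.58496 - 1.38443 = 0.20053 ≈ 0.2005 bits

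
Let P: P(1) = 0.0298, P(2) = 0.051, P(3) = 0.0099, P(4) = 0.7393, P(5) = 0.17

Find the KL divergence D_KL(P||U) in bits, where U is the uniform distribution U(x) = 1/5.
1.1293 bits

U(i) = 1/5 for all i

D_KL(P||U) = Σ P(x) log₂(P(x) / (1/5))
           = Σ P(x) log₂(P(x)) + log₂(5)
           = log₂(5) - H(P)

H(P) = -Σ P(x) log₂(P(x)):
  -P(1)·log₂(P(1)) = -(0.0298)·log₂(0.0298) = 0.15104
  -P(2)·log₂(P(2)) = -(0.051)·log₂(0.051) = 0.21896
  -P(3)·log₂(P(3)) = -(0.0099)·log₂(0.0099) = 0.06592
  -P(4)·log₂(P(4)) = -(0.7393)·log₂(0.7393) = 0.32216
  -P(5)·log₂(P(5)) = -(0.17)·log₂(0.17) = 0.43459
H(P) = 0.15104 + 0.21896 + 0.06592 + 0.32216 + 0.43459 = 1.19267 bits

log₂(5) = 2.32193 bits

D_KL(P||U) = 2.32193 - 1.19267 = 1.12926 ≈ 1.1293 bits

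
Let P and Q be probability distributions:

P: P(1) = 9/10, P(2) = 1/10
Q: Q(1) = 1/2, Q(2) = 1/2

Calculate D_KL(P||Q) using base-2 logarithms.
0.5310 bits

D_KL(P||Q) = Σ P(x) log₂(P(x)/Q(x))

Computing term by term:
  P(1)·log₂(P(1)/Q(1)) = (9/10)·log₂((9/10)/(1/2)) = 0.76320
  P(2)·log₂(P(2)/Q(2)) = (1/10)·log₂((1/10)/(1/2)) = -0.23219

D_KL(P||Q) = 0.76320 - 0.23219 = 0.53101 ≈ 0.5310 bits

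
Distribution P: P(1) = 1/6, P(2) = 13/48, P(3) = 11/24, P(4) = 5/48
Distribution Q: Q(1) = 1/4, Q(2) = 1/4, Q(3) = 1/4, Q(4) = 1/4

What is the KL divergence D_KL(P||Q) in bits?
0.2030 bits

D_KL(P||Q) = Σ P(x) log₂(P(x)/Q(x))

Computing term by term:
  P(1)·log₂(P(1)/Q(1)) = (1/6)·log₂((1/6)/(1/4)) = -0.09749
  P(2)·log₂(P(2)/Q(2)) = (13/48)·log₂((13/48)/(1/4)) = 0.03128
  P(3)·log₂(P(3)/Q(3)) = (11/24)·log₂((11/24)/(1/4)) = 0.40080
  P(4)·log₂(P(4)/Q(4)) = (5/48)·log₂((5/48)/(1/4)) = -0.13157

D_KL(P||Q) = -0.09749 + 0.03128 + 0.40080 - 0.13157 = 0.20302 ≈ 0.2030 bits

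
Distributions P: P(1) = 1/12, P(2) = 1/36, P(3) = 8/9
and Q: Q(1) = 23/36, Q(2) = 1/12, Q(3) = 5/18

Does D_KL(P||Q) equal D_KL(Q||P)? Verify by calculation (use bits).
D_KL(P||Q) = 1.2027 bits, D_KL(Q||P) = 1.5434 bits. No — D_KL(P||Q) ≠ D_KL(Q||P) for this pair.

D_KL(P||Q) = Σ P(x) log₂(P(x)/Q(x))

Computing term by term:
  P(1)·log₂(P(1)/Q(1)) = (1/12)·log₂((1/12)/(23/36)) = -0.24488
  P(2)·log₂(P(2)/Q(2)) = (1/36)·log₂((1/36)/(1/12)) = -0.04403
  P(3)·log₂(P(3)/Q(3)) = (8/9)·log₂((8/9)/(5/18)) = 1.49162

D_KL(P||Q) = -0.24488 - 0.04403 + 1.49162 = 1.20271 ≈ 1.2027 bits

D_KL(Q||P) = Σ Q(x) log₂(Q(x)/P(x))

Computing term by term:
  Q(1)·log₂(Q(1)/P(1)) = (23/36)·log₂((23/36)/(1/12)) = 1.87744
  Q(2)·log₂(Q(2)/P(2)) = (1/12)·log₂((1/12)/(1/36)) = 0.13208
  Q(3)·log₂(Q(3)/P(3)) = (5/18)·log₂((5/18)/(8/9)) = -0.46613

D_KL(Q||P) = 1.87744 + 0.13208 - 0.46613 = 1.54339 ≈ 1.5434 bits

These are NOT equal (difference: 0.3407 bits). KL divergence is asymmetric: D_KL(P||Q) ≠ D_KL(Q||P) in general.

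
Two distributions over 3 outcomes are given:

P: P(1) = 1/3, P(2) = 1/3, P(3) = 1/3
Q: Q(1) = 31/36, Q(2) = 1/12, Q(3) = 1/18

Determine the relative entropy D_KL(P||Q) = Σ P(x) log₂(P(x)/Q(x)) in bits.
1.0719 bits

D_KL(P||Q) = Σ P(x) log₂(P(x)/Q(x))

Computing term by term:
  P(1)·log₂(P(1)/Q(1)) = (1/3)·log₂((1/3)/(31/36)) = -0.45641
  P(2)·log₂(P(2)/Q(2)) = (1/3)·log₂((1/3)/(1/12)) = 0.66667
  P(3)·log₂(P(3)/Q(3)) = (1/3)·log₂((1/3)/(1/18)) = 0.86165

D_KL(P||Q) = -0.45641 + 0.66667 + 0.86165 = 1.07191 ≈ 1.0719 bits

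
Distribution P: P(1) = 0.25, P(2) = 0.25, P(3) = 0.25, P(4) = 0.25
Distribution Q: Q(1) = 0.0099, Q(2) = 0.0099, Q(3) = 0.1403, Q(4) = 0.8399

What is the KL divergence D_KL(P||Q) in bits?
2.1005 bits

D_KL(P||Q) = Σ P(x) log₂(P(x)/Q(x))

Computing term by term:
  P(1)·log₂(P(1)/Q(1)) = 0.25·log₂(0.25/0.0099) = 1.16459
  P(2)·log₂(P(2)/Q(2)) = 0.25·log₂(0.25/0.0099) = 1.16459
  P(3)·log₂(P(3)/Q(3)) = 0.25·log₂(0.25/0.1403) = 0.20835
  P(4)·log₂(P(4)/Q(4)) = 0.25·log₂(0.25/0.8399) = -0.43707

D_KL(P||Q) = 1.16459 + 1.16459 + 0.20835 - 0.43707 = 2.10046 ≈ 2.1005 bits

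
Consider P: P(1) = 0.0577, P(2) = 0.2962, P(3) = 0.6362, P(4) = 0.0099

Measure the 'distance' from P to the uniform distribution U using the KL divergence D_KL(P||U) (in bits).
0.7616 bits

U(i) = 1/4 for all i

D_KL(P||U) = Σ P(x) log₂(P(x) / (1/4))
           = Σ P(x) log₂(P(x)) + log₂(4)
           = log₂(4) - H(P)

H(P) = -Σ P(x) log₂(P(x)):
  -P(1)·log₂(P(1)) = -(0.0577)·log₂(0.0577) = 0.23745
  -P(2)·log₂(P(2)) = -(0.2962)·log₂(0.2962) = 0.51994
  -P(3)·log₂(P(3)) = -(0.6362)·log₂(0.6362) = 0.41509
  -P(4)·log₂(P(4)) = -(0.0099)·log₂(0.0099) = 0.06592
H(P) = 0.23745 + 0.51994 + 0.41509 + 0.06592 = 1.23840 bits

log₂(4) = 2.00000 bits

D_KL(P||U) = 2.00000 - 1.23840 = 0.76160 ≈ 0.7616 bits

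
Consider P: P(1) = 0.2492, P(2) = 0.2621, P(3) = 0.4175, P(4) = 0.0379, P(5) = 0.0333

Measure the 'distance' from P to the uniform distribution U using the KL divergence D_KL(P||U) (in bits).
0.4475 bits

U(i) = 1/5 for all i

D_KL(P||U) = Σ P(x) log₂(P(x) / (1/5))
           = Σ P(x) log₂(P(x)) + log₂(5)
           = log₂(5) - H(P)

H(P) = -Σ P(x) log₂(P(x)):
  -P(1)·log₂(P(1)) = -(0.2492)·log₂(0.2492) = 0.49955
  -P(2)·log₂(P(2)) = -(0.2621)·log₂(0.2621) = 0.50633
  -P(3)·log₂(P(3)) = -(0.4175)·log₂(0.4175) = 0.52611
  -P(4)·log₂(P(4)) = -(0.0379)·log₂(0.0379) = 0.17895
  -P(5)·log₂(P(5)) = -(0.0333)·log₂(0.0333) = 0.16345
H(P) = 0.49955 + 0.50633 + 0.52611 + 0.17895 + 0.16345 = 1.87439 bits

log₂(5) = 2.32193 bits

D_KL(P||U) = 2.32193 - 1.87439 = 0.44754 ≈ 0.4475 bits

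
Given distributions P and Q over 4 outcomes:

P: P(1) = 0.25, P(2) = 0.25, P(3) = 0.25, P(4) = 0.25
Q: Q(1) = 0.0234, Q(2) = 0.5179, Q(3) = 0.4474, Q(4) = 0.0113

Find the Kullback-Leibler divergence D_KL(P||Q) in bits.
1.4986 bits

D_KL(P||Q) = Σ P(x) log₂(P(x)/Q(x))

Computing term by term:
  P(1)·log₂(P(1)/Q(1)) = 0.25·log₂(0.25/0.0234) = 0.85434
  P(2)·log₂(P(2)/Q(2)) = 0.25·log₂(0.25/0.5179) = -0.26269
  P(3)·log₂(P(3)/Q(3)) = 0.25·log₂(0.25/0.4474) = -0.20991
  P(4)·log₂(P(4)/Q(4)) = 0.25·log₂(0.25/0.0113) = 1.11688

D_KL(P||Q) = 0.85434 - 0.26269 - 0.20991 + 1.11688 = 1.49862 ≈ 1.4986 bits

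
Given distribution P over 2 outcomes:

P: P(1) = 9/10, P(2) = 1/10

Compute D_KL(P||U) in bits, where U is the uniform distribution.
0.5310 bits

U(i) = 1/2 for all i

D_KL(P||U) = Σ P(x) log₂(P(x) / (1/2))
           = Σ P(x) log₂(P(x)) + log₂(2)
           = log₂(2) - H(P)

H(P) = -Σ P(x) log₂(P(x)):
  -P(1)·log₂(P(1)) = -(9/10)·log₂(9/10) = 0.13680
  -P(2)·log₂(P(2)) = -(1/10)·log₂(1/10) = 0.33219
H(P) = 0.13680 + 0.33219 = 0.46899 bits

log₂(2) = 1.00000 bits

D_KL(P||U) = 1.00000 - 0.46899 = 0.53101 ≈ 0.5310 bits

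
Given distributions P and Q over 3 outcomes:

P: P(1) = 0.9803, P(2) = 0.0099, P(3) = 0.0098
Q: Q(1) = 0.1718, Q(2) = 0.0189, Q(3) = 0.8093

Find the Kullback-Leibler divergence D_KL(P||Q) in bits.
2.3914 bits

D_KL(P||Q) = Σ P(x) log₂(P(x)/Q(x))

Computing term by term:
  P(1)·log₂(P(1)/Q(1)) = 0.9803·log₂(0.9803/0.1718) = 2.46300
  P(2)·log₂(P(2)/Q(2)) = 0.0099·log₂(0.0099/0.0189) = -0.00924
  P(3)·log₂(P(3)/Q(3)) = 0.0098·log₂(0.0098/0.8093) = -0.06240

D_KL(P||Q) = 2.46300 - 0.00924 - 0.06240 = 2.39136 ≈ 2.3914 bits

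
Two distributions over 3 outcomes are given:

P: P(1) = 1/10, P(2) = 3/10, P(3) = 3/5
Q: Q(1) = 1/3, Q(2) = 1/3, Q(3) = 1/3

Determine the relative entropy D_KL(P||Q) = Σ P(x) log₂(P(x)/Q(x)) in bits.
0.2895 bits

D_KL(P||Q) = Σ P(x) log₂(P(x)/Q(x))

Computing term by term:
  P(1)·log₂(P(1)/Q(1)) = (1/10)·log₂((1/10)/(1/3)) = -0.17370
  P(2)·log₂(P(2)/Q(2)) = (3/10)·log₂((3/10)/(1/3)) = -0.04560
  P(3)·log₂(P(3)/Q(3)) = (3/5)·log₂((3/5)/(1/3)) = 0.50880

D_KL(P||Q) = -0.17370 - 0.04560 + 0.50880 = 0.28950 ≈ 0.2895 bits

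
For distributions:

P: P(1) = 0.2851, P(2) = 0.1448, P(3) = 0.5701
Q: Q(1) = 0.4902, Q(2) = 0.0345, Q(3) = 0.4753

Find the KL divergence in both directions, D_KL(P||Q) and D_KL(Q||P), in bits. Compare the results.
D_KL(P||Q) = 0.2263 bits, D_KL(Q||P) = 0.1872 bits. D_KL(P||Q) is larger than D_KL(Q||P) by 0.0391 bits; the two directions differ.

D_KL(P||Q) = Σ P(x) log₂(P(x)/Q(x))

Computing term by term:
  P(1)·log₂(P(1)/Q(1)) = 0.2851·log₂(0.2851/0.4902) = -0.22292
  P(2)·log₂(P(2)/Q(2)) = 0.1448·log₂(0.1448/0.0345) = 0.29965
  P(3)·log₂(P(3)/Q(3)) = 0.5701·log₂(0.5701/0.4753) = 0.14958

D_KL(P||Q) = -0.22292 + 0.29965 + 0.14958 = 0.22631 ≈ 0.2263 bits

D_KL(Q||P) = Σ Q(x) log₂(Q(x)/P(x))

Computing term by term:
  Q(1)·log₂(Q(1)/P(1)) = 0.4902·log₂(0.4902/0.2851) = 0.38329
  Q(2)·log₂(Q(2)/P(2)) = 0.0345·log₂(0.0345/0.1448) = -0.07139
  Q(3)·log₂(Q(3)/P(3)) = 0.4753·log₂(0.4753/0.5701) = -0.12471

D_KL(Q||P) = 0.38329 - 0.07139 - 0.12471 = 0.18719 ≈ 0.1872 bits

These are NOT equal (difference: 0.0391 bits). KL divergence is asymmetric: D_KL(P||Q) ≠ D_KL(Q||P) in general.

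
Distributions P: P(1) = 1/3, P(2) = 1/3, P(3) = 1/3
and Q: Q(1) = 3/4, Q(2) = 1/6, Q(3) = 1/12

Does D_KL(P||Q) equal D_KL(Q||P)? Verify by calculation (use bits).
D_KL(P||Q) = 0.6100 bits, D_KL(Q||P) = 0.5441 bits. No — D_KL(P||Q) ≠ D_KL(Q||P) for this pair.

D_KL(P||Q) = Σ P(x) log₂(P(x)/Q(x))

Computing term by term:
  P(1)·log₂(P(1)/Q(1)) = (1/3)·log₂((1/3)/(3/4)) = -0.38998
  P(2)·log₂(P(2)/Q(2)) = (1/3)·log₂((1/3)/(1/6)) = 0.33333
  P(3)·log₂(P(3)/Q(3)) = (1/3)·log₂((1/3)/(1/12)) = 0.66667

D_KL(P||Q) = -0.38998 + 0.33333 + 0.66667 = 0.61002 ≈ 0.6100 bits

D_KL(Q||P) = Σ Q(x) log₂(Q(x)/P(x))

Computing term by term:
  Q(1)·log₂(Q(1)/P(1)) = (3/4)·log₂((3/4)/(1/3)) = 0.87744
  Q(2)·log₂(Q(2)/P(2)) = (1/6)·log₂((1/6)/(1/3)) = -0.16667
  Q(3)·log₂(Q(3)/P(3)) = (1/12)·log₂((1/12)/(1/3)) = -0.16667

D_KL(Q||P) = 0.87744 - 0.16667 - 0.16667 = 0.54410 ≈ 0.5441 bits

These are NOT equal (difference: 0.0659 bits). KL divergence is asymmetric: D_KL(P||Q) ≠ D_KL(Q||P) in general.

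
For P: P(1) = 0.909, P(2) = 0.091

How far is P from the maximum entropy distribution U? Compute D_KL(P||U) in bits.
0.5602 bits

U(i) = 1/2 for all i

D_KL(P||U) = Σ P(x) log₂(P(x) / (1/2))
           = Σ P(x) log₂(P(x)) + log₂(2)
           = log₂(2) - H(P)

H(P) = -Σ P(x) log₂(P(x)):
  -P(1)·log₂(P(1)) = -(0.909)·log₂(0.909) = 0.12512
  -P(2)·log₂(P(2)) = -(0.091)·log₂(0.091) = 0.31468
H(P) = 0.12512 + 0.31468 = 0.43980 bits

log₂(2) = 1.00000 bits

D_KL(P||U) = 1.00000 - 0.43980 = 0.56020 ≈ 0.5602 bits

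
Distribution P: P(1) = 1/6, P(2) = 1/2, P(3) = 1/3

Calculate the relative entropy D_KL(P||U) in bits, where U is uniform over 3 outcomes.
0.1258 bits

U(i) = 1/3 for all i

D_KL(P||U) = Σ P(x) log₂(P(x) / (1/3))
           = Σ P(x) log₂(P(x)) + log₂(3)
           = log₂(3) - H(P)

H(P) = -Σ P(x) log₂(P(x)):
  -P(1)·log₂(P(1)) = -(1/6)·log₂(1/6) = 0.43083
  -P(2)·log₂(P(2)) = -(1/2)·log₂(1/2) = 0.50000
  -P(3)·log₂(P(3)) = -(1/3)·log₂(1/3) = 0.52832
H(P) = 0.43083 + 0.50000 + 0.52832 = 1.45915 bits

log₂(3) = 1.58496 bits

D_KL(P||U) = 1.58496 - 1.45915 = 0.12581 ≈ 0.1258 bits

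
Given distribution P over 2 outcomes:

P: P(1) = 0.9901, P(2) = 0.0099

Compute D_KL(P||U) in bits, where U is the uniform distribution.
0.9199 bits

U(i) = 1/2 for all i

D_KL(P||U) = Σ P(x) log₂(P(x) / (1/2))
           = Σ P(x) log₂(P(x)) + log₂(2)
           = log₂(2) - H(P)

H(P) = -Σ P(x) log₂(P(x)):
  -P(1)·log₂(P(1)) = -(0.9901)·log₂(0.9901) = 0.01421
  -P(2)·log₂(P(2)) = -(0.0099)·log₂(0.0099) = 0.06592
H(P) = 0.01421 + 0.06592 = 0.08013 bits

log₂(2) = 1.00000 bits

D_KL(P||U) = 1.00000 - 0.08013 = 0.91987 ≈ 0.9199 bits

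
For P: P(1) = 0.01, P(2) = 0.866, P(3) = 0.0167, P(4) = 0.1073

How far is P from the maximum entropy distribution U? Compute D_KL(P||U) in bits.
1.3097 bits

U(i) = 1/4 for all i

D_KL(P||U) = Σ P(x) log₂(P(x) / (1/4))
           = Σ P(x) log₂(P(x)) + log₂(4)
           = log₂(4) - H(P)

H(P) = -Σ P(x) log₂(P(x)):
  -P(1)·log₂(P(1)) = -(0.01)·log₂(0.01) = 0.06644
  -P(2)·log₂(P(2)) = -(0.866)·log₂(0.866) = 0.17975
  -P(3)·log₂(P(3)) = -(0.0167)·log₂(0.0167) = 0.09860
  -P(4)·log₂(P(4)) = -(0.1073)·log₂(0.1073) = 0.34554
H(P) = 0.06644 + 0.17975 + 0.09860 + 0.34554 = 0.69033 bits

log₂(4) = 2.00000 bits

D_KL(P||U) = 2.00000 - 0.69033 = 1.30967 ≈ 1.3097 bits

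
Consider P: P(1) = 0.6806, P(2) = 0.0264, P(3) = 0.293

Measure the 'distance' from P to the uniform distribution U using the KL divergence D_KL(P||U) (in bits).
0.5498 bits

U(i) = 1/3 for all i

D_KL(P||U) = Σ P(x) log₂(P(x) / (1/3))
           = Σ P(x) log₂(P(x)) + log₂(3)
           = log₂(3) - H(P)

H(P) = -Σ P(x) log₂(P(x)):
  -P(1)·log₂(P(1)) = -(0.6806)·log₂(0.6806) = 0.37782
  -P(2)·log₂(P(2)) = -(0.0264)·log₂(0.0264) = 0.13842
  -P(3)·log₂(P(3)) = -(0.293)·log₂(0.293) = 0.51891
H(P) = 0.37782 + 0.13842 + 0.51891 = 1.03515 bits

log₂(3) = 1.58496 bits

D_KL(P||U) = 1.58496 - 1.03515 = 0.54981 ≈ 0.5498 bits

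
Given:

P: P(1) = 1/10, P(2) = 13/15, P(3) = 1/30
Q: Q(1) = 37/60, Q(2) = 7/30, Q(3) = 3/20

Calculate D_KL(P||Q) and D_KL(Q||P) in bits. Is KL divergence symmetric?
D_KL(P||Q) = 1.3059 bits, D_KL(Q||P) = 1.5022 bits. No, KL divergence is not symmetric.

D_KL(P||Q) = Σ P(x) log₂(P(x)/Q(x))

Computing term by term:
  P(1)·log₂(P(1)/Q(1)) = (1/10)·log₂((1/10)/(37/60)) = -0.26245
  P(2)·log₂(P(2)/Q(2)) = (13/15)·log₂((13/15)/(7/30)) = 1.64067
  P(3)·log₂(P(3)/Q(3)) = (1/30)·log₂((1/30)/(3/20)) = -0.07233

D_KL(P||Q) = -0.26245 + 1.64067 - 0.07233 = 1.30589 ≈ 1.3059 bits

D_KL(Q||P) = Σ Q(x) log₂(Q(x)/P(x))

Computing term by term:
  Q(1)·log₂(Q(1)/P(1)) = (37/60)·log₂((37/60)/(1/10)) = 1.61844
  Q(2)·log₂(Q(2)/P(2)) = (7/30)·log₂((7/30)/(13/15)) = -0.44172
  Q(3)·log₂(Q(3)/P(3)) = (3/20)·log₂((3/20)/(1/30)) = 0.32549

D_KL(Q||P) = 1.61844 - 0.44172 + 0.32549 = 1.50221 ≈ 1.5022 bits

These are NOT equal (difference: 0.1963 bits). KL divergence is asymmetric: D_KL(P||Q) ≠ D_KL(Q||P) in general.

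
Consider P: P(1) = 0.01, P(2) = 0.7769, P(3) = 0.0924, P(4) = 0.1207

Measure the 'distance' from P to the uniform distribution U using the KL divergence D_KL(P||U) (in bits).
0.9649 bits

U(i) = 1/4 for all i

D_KL(P||U) = Σ P(x) log₂(P(x) / (1/4))
           = Σ P(x) log₂(P(x)) + log₂(4)
           = log₂(4) - H(P)

H(P) = -Σ P(x) log₂(P(x)):
  -P(1)·log₂(P(1)) = -(0.01)·log₂(0.01) = 0.06644
  -P(2)·log₂(P(2)) = -(0.7769)·log₂(0.7769) = 0.28295
  -P(3)·log₂(P(3)) = -(0.0924)·log₂(0.0924) = 0.31748
  -P(4)·log₂(P(4)) = -(0.1207)·log₂(0.1207) = 0.36820
H(P) = 0.06644 + 0.28295 + 0.31748 + 0.36820 = 1.03507 bits

log₂(4) = 2.00000 bits

D_KL(P||U) = 2.00000 - 1.03507 = 0.96493 ≈ 0.9649 bits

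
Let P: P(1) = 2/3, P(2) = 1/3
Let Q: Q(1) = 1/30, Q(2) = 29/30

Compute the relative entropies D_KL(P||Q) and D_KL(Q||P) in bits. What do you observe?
D_KL(P||Q) = 2.3693 bits, D_KL(Q||P) = 1.3408 bits. The two directions give different values (D_KL(P||Q) exceeds D_KL(Q||P) by 1.0285 bits): KL divergence is asymmetric.

D_KL(P||Q) = Σ P(x) log₂(P(x)/Q(x))

Computing term by term:
  P(1)·log₂(P(1)/Q(1)) = (2/3)·log₂((2/3)/(1/30)) = 2.88129
  P(2)·log₂(P(2)/Q(2)) = (1/3)·log₂((1/3)/(29/30)) = -0.51202

D_KL(P||Q) = 2.88129 - 0.51202 = 2.36927 ≈ 2.3693 bits

D_KL(Q||P) = Σ Q(x) log₂(Q(x)/P(x))

Computing term by term:
  Q(1)·log₂(Q(1)/P(1)) = (1/30)·log₂((1/30)/(2/3)) = -0.14406
  Q(2)·log₂(Q(2)/P(2)) = (29/30)·log₂((29/30)/(1/3)) = 1.48485

D_KL(Q||P) = -0.14406 + 1.48485 = 1.34079 ≈ 1.3408 bits

These are NOT equal (difference: 1.0285 bits). KL divergence is asymmetric: D_KL(P||Q) ≠ D_KL(Q||P) in general.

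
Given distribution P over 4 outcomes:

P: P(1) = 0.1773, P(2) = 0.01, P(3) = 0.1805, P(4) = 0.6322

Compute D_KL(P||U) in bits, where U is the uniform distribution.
0.6270 bits

U(i) = 1/4 for all i

D_KL(P||U) = Σ P(x) log₂(P(x) / (1/4))
           = Σ P(x) log₂(P(x)) + log₂(4)
           = log₂(4) - H(P)

H(P) = -Σ P(x) log₂(P(x)):
  -P(1)·log₂(P(1)) = -(0.1773)·log₂(0.1773) = 0.44249
  -P(2)·log₂(P(2)) = -(0.01)·log₂(0.01) = 0.06644
  -P(3)·log₂(P(3)) = -(0.1805)·log₂(0.1805) = 0.44582
  -P(4)·log₂(P(4)) = -(0.6322)·log₂(0.6322) = 0.41823
H(P) = 0.44249 + 0.06644 + 0.44582 + 0.41823 = 1.37298 bits

log₂(4) = 2.00000 bits

D_KL(P||U) = 2.00000 - 1.37298 = 0.62702 ≈ 0.6270 bits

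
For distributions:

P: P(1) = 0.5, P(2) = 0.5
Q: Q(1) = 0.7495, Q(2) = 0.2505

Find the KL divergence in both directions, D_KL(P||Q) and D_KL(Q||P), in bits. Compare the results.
D_KL(P||Q) = 0.2066 bits, D_KL(Q||P) = 0.1879 bits. D_KL(P||Q) is larger than D_KL(Q||P) by 0.0187 bits; the two directions differ.

D_KL(P||Q) = Σ P(x) log₂(P(x)/Q(x))

Computing term by term:
  P(1)·log₂(P(1)/Q(1)) = 0.5·log₂(0.5/0.7495) = -0.29200
  P(2)·log₂(P(2)/Q(2)) = 0.5·log₂(0.5/0.2505) = 0.49856

D_KL(P||Q) = -0.29200 + 0.49856 = 0.20656 ≈ 0.2066 bits

D_KL(Q||P) = Σ Q(x) log₂(Q(x)/P(x))

Computing term by term:
  Q(1)·log₂(Q(1)/P(1)) = 0.7495·log₂(0.7495/0.5) = 0.43771
  Q(2)·log₂(Q(2)/P(2)) = 0.2505·log₂(0.2505/0.5) = -0.24978

D_KL(Q||P) = 0.43771 - 0.24978 = 0.18793 ≈ 0.1879 bits

These are NOT equal (difference: 0.0187 bits). KL divergence is asymmetric: D_KL(P||Q) ≠ D_KL(Q||P) in general.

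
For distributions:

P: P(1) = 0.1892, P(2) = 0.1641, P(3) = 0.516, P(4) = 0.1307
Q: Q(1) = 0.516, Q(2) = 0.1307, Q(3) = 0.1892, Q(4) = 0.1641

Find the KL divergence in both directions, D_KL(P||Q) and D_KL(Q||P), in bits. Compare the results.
D_KL(P||Q) = 0.4840 bits, D_KL(Q||P) = 0.4840 bits. The two directions give exactly the same value for this pair.

D_KL(P||Q) = Σ P(x) log₂(P(x)/Q(x))

Computing term by term:
  P(1)·log₂(P(1)/Q(1)) = 0.1892·log₂(0.1892/0.516) = -0.27386
  P(2)·log₂(P(2)/Q(2)) = 0.1641·log₂(0.1641/0.1307) = 0.05388
  P(3)·log₂(P(3)/Q(3)) = 0.516·log₂(0.516/0.1892) = 0.74689
  P(4)·log₂(P(4)/Q(4)) = 0.1307·log₂(0.1307/0.1641) = -0.04291

D_KL(P||Q) = -0.27386 + 0.05388 + 0.74689 - 0.04291 = 0.48400 ≈ 0.4840 bits

D_KL(Q||P) = Σ Q(x) log₂(Q(x)/P(x))

Computing term by term:
  Q(1)·log₂(Q(1)/P(1)) = 0.516·log₂(0.516/0.1892) = 0.74689
  Q(2)·log₂(Q(2)/P(2)) = 0.1307·log₂(0.1307/0.1641) = -0.04291
  Q(3)·log₂(Q(3)/P(3)) = 0.1892·log₂(0.1892/0.516) = -0.27386
  Q(4)·log₂(Q(4)/P(4)) = 0.1641·log₂(0.1641/0.1307) = 0.05388

D_KL(Q||P) = 0.74689 - 0.04291 - 0.27386 + 0.05388 = 0.48400 ≈ 0.4840 bits

These ARE equal here. Q is P with outcomes relabeled (Q(1) = P(3), Q(2) = P(4), Q(3) = P(1), Q(4) = P(2)) by a relabeling that is its own inverse, so the two sums contain exactly the same terms in a different order. This is a special case — KL divergence is not symmetric in general: D_KL(P||Q) ≠ D_KL(Q||P) for most P, Q.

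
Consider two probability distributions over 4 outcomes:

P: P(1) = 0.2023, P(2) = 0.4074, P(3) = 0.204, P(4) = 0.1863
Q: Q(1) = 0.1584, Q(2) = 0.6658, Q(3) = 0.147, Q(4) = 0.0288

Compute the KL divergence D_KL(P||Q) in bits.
0.3809 bits

D_KL(P||Q) = Σ P(x) log₂(P(x)/Q(x))

Computing term by term:
  P(1)·log₂(P(1)/Q(1)) = 0.2023·log₂(0.2023/0.1584) = 0.07140
  P(2)·log₂(P(2)/Q(2)) = 0.4074·log₂(0.4074/0.6658) = -0.28870
  P(3)·log₂(P(3)/Q(3)) = 0.204·log₂(0.204/0.147) = 0.09644
  P(4)·log₂(P(4)/Q(4)) = 0.1863·log₂(0.1863/0.0288) = 0.50180

D_KL(P||Q) = 0.07140 - 0.28870 + 0.09644 + 0.50180 = 0.38094 ≈ 0.3809 bits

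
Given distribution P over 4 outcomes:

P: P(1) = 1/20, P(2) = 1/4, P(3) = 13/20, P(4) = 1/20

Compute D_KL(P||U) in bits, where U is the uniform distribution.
0.6638 bits

U(i) = 1/4 for all i

D_KL(P||U) = Σ P(x) log₂(P(x) / (1/4))
           = Σ P(x) log₂(P(x)) + log₂(4)
           = log₂(4) - H(P)

H(P) = -Σ P(x) log₂(P(x)):
  -P(1)·log₂(P(1)) = -(1/20)·log₂(1/20) = 0.21610
  -P(2)·log₂(P(2)) = -(1/4)·log₂(1/4) = 0.50000
  -P(3)·log₂(P(3)) = -(13/20)·log₂(13/20) = 0.40397
  -P(4)·log₂(P(4)) = -(1/20)·log₂(1/20) = 0.21610
H(P) = 0.21610 + 0.50000 + 0.40397 + 0.21610 = 1.33617 bits

log₂(4) = 2.00000 bits

D_KL(P||U) = 2.00000 - 1.33617 = 0.66383 ≈ 0.6638 bits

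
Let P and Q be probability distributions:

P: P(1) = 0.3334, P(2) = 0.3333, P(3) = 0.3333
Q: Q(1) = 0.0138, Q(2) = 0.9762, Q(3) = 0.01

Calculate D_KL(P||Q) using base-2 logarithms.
2.7012 bits

D_KL(P||Q) = Σ P(x) log₂(P(x)/Q(x))

Computing term by term:
  P(1)·log₂(P(1)/Q(1)) = 0.3334·log₂(0.3334/0.0138) = 1.53181
  P(2)·log₂(P(2)/Q(2)) = 0.3333·log₂(0.3333/0.9762) = -0.51673
  P(3)·log₂(P(3)/Q(3)) = 0.3333·log₂(0.3333/0.01) = 1.68608

D_KL(P||Q) = 1.53181 - 0.51673 + 1.68608 = 2.70116 ≈ 2.7012 bits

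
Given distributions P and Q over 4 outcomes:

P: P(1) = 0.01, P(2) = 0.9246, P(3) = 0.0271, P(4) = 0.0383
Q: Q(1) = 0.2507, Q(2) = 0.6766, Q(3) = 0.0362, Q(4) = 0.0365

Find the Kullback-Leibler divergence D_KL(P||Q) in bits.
0.3614 bits

D_KL(P||Q) = Σ P(x) log₂(P(x)/Q(x))

Computing term by term:
  P(1)·log₂(P(1)/Q(1)) = 0.01·log₂(0.01/0.2507) = -0.04648
  P(2)·log₂(P(2)/Q(2)) = 0.9246·log₂(0.9246/0.6766) = 0.41656
  P(3)·log₂(P(3)/Q(3)) = 0.0271·log₂(0.0271/0.0362) = -0.01132
  P(4)·log₂(P(4)/Q(4)) = 0.0383·log₂(0.0383/0.0365) = 0.00266

D_KL(P||Q) = -0.04648 + 0.41656 - 0.01132 + 0.00266 = 0.36142 ≈ 0.3614 bits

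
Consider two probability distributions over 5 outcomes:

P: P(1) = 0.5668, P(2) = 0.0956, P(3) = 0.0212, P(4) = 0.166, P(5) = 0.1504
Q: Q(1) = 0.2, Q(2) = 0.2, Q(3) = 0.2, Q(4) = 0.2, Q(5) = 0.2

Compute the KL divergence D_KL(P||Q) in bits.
0.5749 bits

D_KL(P||Q) = Σ P(x) log₂(P(x)/Q(x))

Computing term by term:
  P(1)·log₂(P(1)/Q(1)) = 0.5668·log₂(0.5668/0.2) = 0.85181
  P(2)·log₂(P(2)/Q(2)) = 0.0956·log₂(0.0956/0.2) = -0.10181
  P(3)·log₂(P(3)/Q(3)) = 0.0212·log₂(0.0212/0.2) = -0.06864
  P(4)·log₂(P(4)/Q(4)) = 0.166·log₂(0.166/0.2) = -0.04462
  P(5)·log₂(P(5)/Q(5)) = 0.1504·log₂(0.1504/0.2) = -0.06184

D_KL(P||Q) = 0.85181 - 0.10181 - 0.06864 - 0.04462 - 0.06184 = 0.57490 ≈ 0.5749 bits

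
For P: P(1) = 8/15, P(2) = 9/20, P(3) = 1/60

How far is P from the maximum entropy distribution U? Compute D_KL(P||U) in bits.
0.4844 bits

U(i) = 1/3 for all i

D_KL(P||U) = Σ P(x) log₂(P(x) / (1/3))
           = Σ P(x) log₂(P(x)) + log₂(3)
           = log₂(3) - H(P)

H(P) = -Σ P(x) log₂(P(x)):
  -P(1)·log₂(P(1)) = -(8/15)·log₂(8/15) = 0.48367
  -P(2)·log₂(P(2)) = -(9/20)·log₂(9/20) = 0.51840
  -P(3)·log₂(P(3)) = -(1/60)·log₂(1/60) = 0.09845
H(P) = 0.48367 + 0.51840 + 0.09845 = 1.10052 bits

log₂(3) = 1.58496 bits

D_KL(P||U) = 1.58496 - 1.10052 = 0.48444 ≈ 0.4844 bits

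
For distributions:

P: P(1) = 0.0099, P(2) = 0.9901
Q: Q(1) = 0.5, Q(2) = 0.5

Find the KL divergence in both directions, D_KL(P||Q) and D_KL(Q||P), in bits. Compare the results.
D_KL(P||Q) = 0.9199 bits, D_KL(Q||P) = 2.3364 bits. D_KL(Q||P) is larger than D_KL(P||Q) by 1.4165 bits; the two directions differ.

D_KL(P||Q) = Σ P(x) log₂(P(x)/Q(x))

Computing term by term:
  P(1)·log₂(P(1)/Q(1)) = 0.0099·log₂(0.0099/0.5) = -0.05602
  P(2)·log₂(P(2)/Q(2)) = 0.9901·log₂(0.9901/0.5) = 0.97589

D_KL(P||Q) = -0.05602 + 0.97589 = 0.91987 ≈ 0.9199 bits

D_KL(Q||P) = Σ Q(x) log₂(Q(x)/P(x))

Computing term by term:
  Q(1)·log₂(Q(1)/P(1)) = 0.5·log₂(0.5/0.0099) = 2.82918
  Q(2)·log₂(Q(2)/P(2)) = 0.5·log₂(0.5/0.9901) = -0.49282

D_KL(Q||P) = 2.82918 - 0.49282 = 2.33636 ≈ 2.3364 bits

These are NOT equal (difference: 1.4165 bits). KL divergence is asymmetric: D_KL(P||Q) ≠ D_KL(Q||P) in general.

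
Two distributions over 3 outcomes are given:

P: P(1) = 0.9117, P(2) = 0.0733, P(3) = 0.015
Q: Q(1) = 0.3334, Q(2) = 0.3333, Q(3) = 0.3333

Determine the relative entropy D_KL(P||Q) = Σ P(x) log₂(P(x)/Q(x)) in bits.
1.0959 bits

D_KL(P||Q) = Σ P(x) log₂(P(x)/Q(x))

Computing term by term:
  P(1)·log₂(P(1)/Q(1)) = 0.9117·log₂(0.9117/0.3334) = 1.32315
  P(2)·log₂(P(2)/Q(2)) = 0.0733·log₂(0.0733/0.3333) = -0.16016
  P(3)·log₂(P(3)/Q(3)) = 0.015·log₂(0.015/0.3333) = -0.06711

D_KL(P||Q) = 1.32315 - 0.16016 - 0.06711 = 1.09588 ≈ 1.0959 bits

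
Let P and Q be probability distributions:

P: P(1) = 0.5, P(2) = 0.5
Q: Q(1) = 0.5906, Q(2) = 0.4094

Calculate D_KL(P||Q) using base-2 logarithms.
0.0241 bits

D_KL(P||Q) = Σ P(x) log₂(P(x)/Q(x))

Computing term by term:
  P(1)·log₂(P(1)/Q(1)) = 0.5·log₂(0.5/0.5906) = -0.12013
  P(2)·log₂(P(2)/Q(2)) = 0.5·log₂(0.5/0.4094) = 0.14421

D_KL(P||Q) = -0.12013 + 0.14421 = 0.02408 ≈ 0.0241 bits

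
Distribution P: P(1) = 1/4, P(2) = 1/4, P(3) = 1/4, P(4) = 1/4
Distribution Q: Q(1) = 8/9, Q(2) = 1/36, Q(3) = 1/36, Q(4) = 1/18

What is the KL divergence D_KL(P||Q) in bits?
1.6699 bits

D_KL(P||Q) = Σ P(x) log₂(P(x)/Q(x))

Computing term by term:
  P(1)·log₂(P(1)/Q(1)) = (1/4)·log₂((1/4)/(8/9)) = -0.45752
  P(2)·log₂(P(2)/Q(2)) = (1/4)·log₂((1/4)/(1/36)) = 0.79248
  P(3)·log₂(P(3)/Q(3)) = (1/4)·log₂((1/4)/(1/36)) = 0.79248
  P(4)·log₂(P(4)/Q(4)) = (1/4)·log₂((1/4)/(1/18)) = 0.54248

D_KL(P||Q) = -0.45752 + 0.79248 + 0.79248 + 0.54248 = 1.66992 ≈ 1.6699 bits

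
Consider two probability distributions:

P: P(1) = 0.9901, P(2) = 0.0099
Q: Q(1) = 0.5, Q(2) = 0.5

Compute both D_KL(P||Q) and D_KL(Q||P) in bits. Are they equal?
D_KL(P||Q) = 0.9199 bits, D_KL(Q||P) = 2.3364 bits. No, they are not equal.

D_KL(P||Q) = Σ P(x) log₂(P(x)/Q(x))

Computing term by term:
  P(1)·log₂(P(1)/Q(1)) = 0.9901·log₂(0.9901/0.5) = 0.97589
  P(2)·log₂(P(2)/Q(2)) = 0.0099·log₂(0.0099/0.5) = -0.05602

D_KL(P||Q) = 0.97589 - 0.05602 = 0.91987 ≈ 0.9199 bits

D_KL(Q||P) = Σ Q(x) log₂(Q(x)/P(x))

Computing term by term:
  Q(1)·log₂(Q(1)/P(1)) = 0.5·log₂(0.5/0.9901) = -0.49282
  Q(2)·log₂(Q(2)/P(2)) = 0.5·log₂(0.5/0.0099) = 2.82918

D_KL(Q||P) = -0.49282 + 2.82918 = 2.33636 ≈ 2.3364 bits

These are NOT equal (difference: 1.4165 bits). KL divergence is asymmetric: D_KL(P||Q) ≠ D_KL(Q||P) in general.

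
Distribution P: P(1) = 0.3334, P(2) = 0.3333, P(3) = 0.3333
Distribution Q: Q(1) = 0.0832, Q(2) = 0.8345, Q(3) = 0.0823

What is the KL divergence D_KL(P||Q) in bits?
0.8989 bits

D_KL(P||Q) = Σ P(x) log₂(P(x)/Q(x))

Computing term by term:
  P(1)·log₂(P(1)/Q(1)) = 0.3334·log₂(0.3334/0.0832) = 0.66767
  P(2)·log₂(P(2)/Q(2)) = 0.3333·log₂(0.3333/0.8345) = -0.44132
  P(3)·log₂(P(3)/Q(3)) = 0.3333·log₂(0.3333/0.0823) = 0.67255

D_KL(P||Q) = 0.66767 - 0.44132 + 0.67255 = 0.89890 ≈ 0.8989 bits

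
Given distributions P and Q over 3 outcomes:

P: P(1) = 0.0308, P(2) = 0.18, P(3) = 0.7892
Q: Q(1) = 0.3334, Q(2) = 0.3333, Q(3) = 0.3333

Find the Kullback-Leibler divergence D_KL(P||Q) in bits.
0.7156 bits

D_KL(P||Q) = Σ P(x) log₂(P(x)/Q(x))

Computing term by term:
  P(1)·log₂(P(1)/Q(1)) = 0.0308·log₂(0.0308/0.3334) = -0.10584
  P(2)·log₂(P(2)/Q(2)) = 0.18·log₂(0.18/0.3333) = -0.15999
  P(3)·log₂(P(3)/Q(3)) = 0.7892·log₂(0.7892/0.3333) = 0.98143

D_KL(P||Q) = -0.10584 - 0.15999 + 0.98143 = 0.71560 ≈ 0.7156 bits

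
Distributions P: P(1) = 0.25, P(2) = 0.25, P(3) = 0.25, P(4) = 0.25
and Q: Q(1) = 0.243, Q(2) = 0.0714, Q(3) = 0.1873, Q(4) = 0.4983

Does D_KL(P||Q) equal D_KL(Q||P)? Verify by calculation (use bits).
D_KL(P||Q) = 0.3176 bits, D_KL(Q||P) = 0.2788 bits. No — D_KL(P||Q) ≠ D_KL(Q||P) for this pair.

D_KL(P||Q) = Σ P(x) log₂(P(x)/Q(x))

Computing term by term:
  P(1)·log₂(P(1)/Q(1)) = 0.25·log₂(0.25/0.243) = 0.01024
  P(2)·log₂(P(2)/Q(2)) = 0.25·log₂(0.25/0.0714) = 0.45198
  P(3)·log₂(P(3)/Q(3)) = 0.25·log₂(0.25/0.1873) = 0.10414
  P(4)·log₂(P(4)/Q(4)) = 0.25·log₂(0.25/0.4983) = -0.24877

D_KL(P||Q) = 0.01024 + 0.45198 + 0.10414 - 0.24877 = 0.31759 ≈ 0.3176 bits

D_KL(Q||P) = Σ Q(x) log₂(Q(x)/P(x))

Computing term by term:
  Q(1)·log₂(Q(1)/P(1)) = 0.243·log₂(0.243/0.25) = -0.00996
  Q(2)·log₂(Q(2)/P(2)) = 0.0714·log₂(0.0714/0.25) = -0.12909
  Q(3)·log₂(Q(3)/P(3)) = 0.1873·log₂(0.1873/0.25) = -0.07802
  Q(4)·log₂(Q(4)/P(4)) = 0.4983·log₂(0.4983/0.25) = 0.49585

D_KL(Q||P) = -0.00996 - 0.12909 - 0.07802 + 0.49585 = 0.27878 ≈ 0.2788 bits

These are NOT equal (difference: 0.0388 bits). KL divergence is asymmetric: D_KL(P||Q) ≠ D_KL(Q||P) in general.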